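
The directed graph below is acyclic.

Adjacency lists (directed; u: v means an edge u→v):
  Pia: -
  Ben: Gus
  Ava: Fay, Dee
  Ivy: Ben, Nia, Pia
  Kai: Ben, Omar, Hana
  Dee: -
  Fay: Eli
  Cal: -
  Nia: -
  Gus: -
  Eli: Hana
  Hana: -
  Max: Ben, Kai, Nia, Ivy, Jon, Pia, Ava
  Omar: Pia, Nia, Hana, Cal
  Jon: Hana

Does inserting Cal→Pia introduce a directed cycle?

No

Adding Cal→Pia creates a cycle iff Pia can already reach Cal.
Explore from Pia: no path reaches Cal. The graph stays acyclic.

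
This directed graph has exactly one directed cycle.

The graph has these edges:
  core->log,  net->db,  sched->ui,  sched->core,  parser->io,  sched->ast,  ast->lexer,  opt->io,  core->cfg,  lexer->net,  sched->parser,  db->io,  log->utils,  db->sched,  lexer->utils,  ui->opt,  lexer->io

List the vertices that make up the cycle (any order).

db, ast, net, lexer, sched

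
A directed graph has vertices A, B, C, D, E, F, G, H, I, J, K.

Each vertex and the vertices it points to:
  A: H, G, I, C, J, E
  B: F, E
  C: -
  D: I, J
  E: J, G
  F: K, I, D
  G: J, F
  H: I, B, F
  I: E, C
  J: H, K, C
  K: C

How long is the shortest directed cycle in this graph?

For each vertex v, BFS finds the shortest path from v back to v.
The shortest such closed walk is H → F → D → J → H, length 4.

4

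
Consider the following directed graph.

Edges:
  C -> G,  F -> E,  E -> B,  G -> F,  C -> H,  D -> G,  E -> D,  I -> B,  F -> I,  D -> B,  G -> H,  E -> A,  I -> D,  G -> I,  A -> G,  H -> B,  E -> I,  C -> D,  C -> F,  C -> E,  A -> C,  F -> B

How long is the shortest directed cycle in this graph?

3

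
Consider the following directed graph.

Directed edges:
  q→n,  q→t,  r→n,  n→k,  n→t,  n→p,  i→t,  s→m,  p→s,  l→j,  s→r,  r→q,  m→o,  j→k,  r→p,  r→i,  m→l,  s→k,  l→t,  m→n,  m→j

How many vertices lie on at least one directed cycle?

6

A vertex is on a directed cycle iff it belongs to a strongly connected component of size ≥ 2 (or has a self-loop).
The vertices on cycles are {m, n, p, q, r, s} — 6 in total.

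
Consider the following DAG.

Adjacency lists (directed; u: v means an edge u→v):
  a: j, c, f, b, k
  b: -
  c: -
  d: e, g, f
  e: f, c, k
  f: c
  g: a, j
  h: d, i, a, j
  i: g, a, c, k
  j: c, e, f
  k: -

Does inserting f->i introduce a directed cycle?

Yes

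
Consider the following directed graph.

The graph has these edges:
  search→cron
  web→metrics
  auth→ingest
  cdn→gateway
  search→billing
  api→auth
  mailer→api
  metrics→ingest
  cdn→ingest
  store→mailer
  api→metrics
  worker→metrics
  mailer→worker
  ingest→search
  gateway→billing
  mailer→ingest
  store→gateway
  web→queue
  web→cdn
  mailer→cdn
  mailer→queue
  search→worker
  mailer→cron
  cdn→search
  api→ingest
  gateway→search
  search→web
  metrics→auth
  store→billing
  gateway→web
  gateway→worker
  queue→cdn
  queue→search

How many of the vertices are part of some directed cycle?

9

A vertex is on a directed cycle iff it belongs to a strongly connected component of size ≥ 2 (or has a self-loop).
The vertices on cycles are {cdn, web, auth, queue, ingest, search, worker, gateway, metrics} — 9 in total.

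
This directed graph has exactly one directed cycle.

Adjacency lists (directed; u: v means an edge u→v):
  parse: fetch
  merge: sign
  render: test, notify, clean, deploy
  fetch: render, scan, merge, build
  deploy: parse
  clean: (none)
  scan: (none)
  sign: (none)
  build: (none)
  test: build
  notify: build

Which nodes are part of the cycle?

fetch, parse, deploy, render

DFS with gray/black marking from fetch:
fetch gray
  render gray
    test gray
      build gray
      build black
    test black
    notify gray
      notify→build: build black — skip
    notify black
    clean gray
    clean black
    deploy gray
      parse gray
        parse→fetch: fetch is gray → back edge
Back edge closes the cycle fetch → render → deploy → parse → fetch; its vertices are {fetch, parse, deploy, render}.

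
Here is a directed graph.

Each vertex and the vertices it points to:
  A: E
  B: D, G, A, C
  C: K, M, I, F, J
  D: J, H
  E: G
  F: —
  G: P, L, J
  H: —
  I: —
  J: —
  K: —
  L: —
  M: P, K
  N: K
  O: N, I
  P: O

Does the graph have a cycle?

DFS with white/gray/black marking, starting from L:
L gray
L black
A gray
  E gray
    G gray
      P gray
        O gray
          N gray
            K gray
            K black
          N black
          I gray
          I black
        O black
      P black
      G→L: L black — skip
      J gray
      J black
    G black
  E black
A black
B gray
  D gray
    D→J: J black — skip
    H gray
    H black
  D black
  B→G: G black — skip
  B→A: A black — skip
  C gray
    C→K: K black — skip
    M gray
      M→P: P black — skip
      M→K: K black — skip
    M black
    C→I: I black — skip
    F gray
    F black
    C→J: J black — skip
  C black
B black
Every edge goes to a white or black vertex — no back edge, so the graph is acyclic.

No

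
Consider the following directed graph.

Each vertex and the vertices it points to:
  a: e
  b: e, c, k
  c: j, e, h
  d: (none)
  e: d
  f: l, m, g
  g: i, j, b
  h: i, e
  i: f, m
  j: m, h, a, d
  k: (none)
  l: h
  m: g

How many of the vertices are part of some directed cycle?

9

A vertex is on a directed cycle iff it belongs to a strongly connected component of size ≥ 2 (or has a self-loop).
The vertices on cycles are {b, c, f, g, h, i, j, l, m} — 9 in total.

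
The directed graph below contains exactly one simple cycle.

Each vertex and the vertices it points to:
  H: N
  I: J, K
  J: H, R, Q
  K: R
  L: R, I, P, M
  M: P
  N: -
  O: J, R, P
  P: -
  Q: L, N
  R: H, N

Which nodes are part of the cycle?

DFS with gray/black marking from J:
J gray
  H gray
    N gray
    N black
  H black
  R gray
    R→H: H black — skip
    R→N: N black — skip
  R black
  Q gray
    L gray
      L→R: R black — skip
      I gray
        I→J: J is gray → back edge
Back edge closes the cycle J → Q → L → I → J; its vertices are {I, J, L, Q}.

I, J, L, Q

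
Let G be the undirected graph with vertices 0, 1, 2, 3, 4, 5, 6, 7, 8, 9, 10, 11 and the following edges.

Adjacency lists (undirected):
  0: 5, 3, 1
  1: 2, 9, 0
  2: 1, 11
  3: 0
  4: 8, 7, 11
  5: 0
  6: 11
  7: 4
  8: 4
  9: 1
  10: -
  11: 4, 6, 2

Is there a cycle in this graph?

No

DFS, tracking each vertex's parent; an edge to a visited non-parent vertex closes a cycle.
Start from 10:
visit 10 (parent –)
visit 0 (parent –)
  visit 5 (parent 0)
    5–0: parent, skip
  visit 3 (parent 0)
    3–0: parent, skip
  visit 1 (parent 0)
    visit 2 (parent 1)
      2–1: parent, skip
      visit 11 (parent 2)
        visit 4 (parent 11)
          visit 8 (parent 4)
            8–4: parent, skip
          visit 7 (parent 4)
            7–4: parent, skip
          4–11: parent, skip
        visit 6 (parent 11)
          6–11: parent, skip
        11–2: parent, skip
    visit 9 (parent 1)
      9–1: parent, skip
    1–0: parent, skip
No non-parent visited neighbor found — the graph is a forest.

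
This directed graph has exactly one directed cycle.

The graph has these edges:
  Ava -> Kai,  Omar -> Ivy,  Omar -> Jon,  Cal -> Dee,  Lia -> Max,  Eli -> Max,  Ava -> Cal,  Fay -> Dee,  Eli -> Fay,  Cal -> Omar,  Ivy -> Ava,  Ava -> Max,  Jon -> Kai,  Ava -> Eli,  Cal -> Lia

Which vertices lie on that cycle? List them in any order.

DFS with gray/black marking from Ava:
Ava gray
  Cal gray
    Dee gray
    Dee black
    Omar gray
      Jon gray
        Kai gray
        Kai black
      Jon black
      Ivy gray
        Ivy→Ava: Ava is gray → back edge
Back edge closes the cycle Ava → Cal → Omar → Ivy → Ava; its vertices are {Ava, Cal, Ivy, Omar}.

Ava, Cal, Ivy, Omar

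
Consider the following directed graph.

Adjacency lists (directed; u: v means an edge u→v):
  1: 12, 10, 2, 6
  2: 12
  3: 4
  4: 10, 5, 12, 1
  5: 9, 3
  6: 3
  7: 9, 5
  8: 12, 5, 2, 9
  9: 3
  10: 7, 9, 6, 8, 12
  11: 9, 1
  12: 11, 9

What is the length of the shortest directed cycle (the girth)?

For each vertex v, BFS finds the shortest path from v back to v.
The shortest such closed walk is 4 → 5 → 3 → 4, length 3.

3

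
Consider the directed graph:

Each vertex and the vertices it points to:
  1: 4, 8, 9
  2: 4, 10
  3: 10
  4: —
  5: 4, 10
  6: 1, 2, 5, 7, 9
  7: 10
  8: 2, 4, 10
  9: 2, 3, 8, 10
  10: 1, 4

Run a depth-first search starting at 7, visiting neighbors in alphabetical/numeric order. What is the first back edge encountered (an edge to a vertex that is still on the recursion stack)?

DFS from 7 (visiting neighbors in alphabetical/numeric order); mark gray on enter, black on exit:
7 gray
  10 gray
    1 gray
      4 gray
      4 black
      8 gray
        2 gray
          2→4: 4 black — skip
          2→10: 10 is gray → back edge
First back edge: 2 → 10.

2→10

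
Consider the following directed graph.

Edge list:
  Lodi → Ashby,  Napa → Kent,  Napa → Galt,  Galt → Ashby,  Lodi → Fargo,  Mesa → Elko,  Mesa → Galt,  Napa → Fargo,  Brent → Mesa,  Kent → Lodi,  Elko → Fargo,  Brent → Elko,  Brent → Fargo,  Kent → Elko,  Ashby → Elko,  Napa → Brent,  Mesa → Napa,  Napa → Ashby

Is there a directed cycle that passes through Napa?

Yes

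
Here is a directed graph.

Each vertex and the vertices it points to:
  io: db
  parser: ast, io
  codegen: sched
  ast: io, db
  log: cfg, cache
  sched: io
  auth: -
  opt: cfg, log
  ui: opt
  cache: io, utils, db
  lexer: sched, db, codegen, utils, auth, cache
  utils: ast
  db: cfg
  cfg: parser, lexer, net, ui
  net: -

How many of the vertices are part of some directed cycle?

A vertex is on a directed cycle iff it belongs to a strongly connected component of size ≥ 2 (or has a self-loop).
The vertices on cycles are {db, io, ui, ast, cfg, log, opt, cache, lexer, sched, utils, parser, codegen} — 13 in total.

13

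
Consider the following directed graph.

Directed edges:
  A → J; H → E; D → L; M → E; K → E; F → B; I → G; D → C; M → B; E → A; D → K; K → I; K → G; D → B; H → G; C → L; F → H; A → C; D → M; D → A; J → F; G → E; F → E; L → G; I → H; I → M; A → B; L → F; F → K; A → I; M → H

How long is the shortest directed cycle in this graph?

4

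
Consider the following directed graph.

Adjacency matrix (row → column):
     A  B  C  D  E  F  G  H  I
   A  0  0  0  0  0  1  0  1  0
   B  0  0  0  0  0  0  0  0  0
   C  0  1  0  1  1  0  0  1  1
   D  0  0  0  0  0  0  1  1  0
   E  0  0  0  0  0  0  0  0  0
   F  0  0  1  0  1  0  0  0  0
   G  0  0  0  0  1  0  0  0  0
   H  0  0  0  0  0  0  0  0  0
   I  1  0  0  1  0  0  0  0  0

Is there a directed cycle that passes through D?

D lies on a cycle iff there is a path from D back to itself.
Exploring from D, it never reaches itself; equivalently, its strongly connected component is a singleton.

No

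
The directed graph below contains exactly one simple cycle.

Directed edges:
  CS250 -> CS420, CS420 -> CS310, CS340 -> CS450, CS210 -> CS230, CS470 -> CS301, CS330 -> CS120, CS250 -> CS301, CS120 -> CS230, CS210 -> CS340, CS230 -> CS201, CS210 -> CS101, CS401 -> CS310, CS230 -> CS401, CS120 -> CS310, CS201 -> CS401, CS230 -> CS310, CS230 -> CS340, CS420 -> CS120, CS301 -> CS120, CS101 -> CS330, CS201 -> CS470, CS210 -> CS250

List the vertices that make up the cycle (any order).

CS120, CS201, CS230, CS301, CS470

DFS with gray/black marking from CS230:
CS230 gray
  CS401 gray
    CS310 gray
    CS310 black
  CS401 black
  CS230→CS310: CS310 black — skip
  CS201 gray
    CS470 gray
      CS301 gray
        CS120 gray
          CS120→CS230: CS230 is gray → back edge
Back edge closes the cycle CS230 → CS201 → CS470 → CS301 → CS120 → CS230; its vertices are {CS120, CS201, CS230, CS301, CS470}.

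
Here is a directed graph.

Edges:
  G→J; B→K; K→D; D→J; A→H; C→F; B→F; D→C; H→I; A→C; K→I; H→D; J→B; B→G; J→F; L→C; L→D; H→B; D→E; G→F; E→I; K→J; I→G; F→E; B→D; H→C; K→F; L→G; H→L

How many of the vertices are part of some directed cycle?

9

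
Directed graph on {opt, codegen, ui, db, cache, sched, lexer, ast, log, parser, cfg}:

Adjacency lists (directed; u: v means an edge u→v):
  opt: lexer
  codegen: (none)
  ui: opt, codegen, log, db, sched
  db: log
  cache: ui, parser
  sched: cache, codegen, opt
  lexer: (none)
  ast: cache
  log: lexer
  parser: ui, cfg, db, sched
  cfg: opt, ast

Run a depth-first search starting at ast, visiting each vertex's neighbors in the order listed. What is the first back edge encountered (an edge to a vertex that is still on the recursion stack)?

DFS from ast (visiting each vertex's neighbors in the order listed); mark gray on enter, black on exit:
ast gray
  cache gray
    ui gray
      opt gray
        lexer gray
        lexer black
      opt black
      codegen gray
      codegen black
      log gray
        log→lexer: lexer black — skip
      log black
      db gray
        db→log: log black — skip
      db black
      sched gray
        sched→cache: cache is gray → back edge
First back edge: sched → cache.

sched→cache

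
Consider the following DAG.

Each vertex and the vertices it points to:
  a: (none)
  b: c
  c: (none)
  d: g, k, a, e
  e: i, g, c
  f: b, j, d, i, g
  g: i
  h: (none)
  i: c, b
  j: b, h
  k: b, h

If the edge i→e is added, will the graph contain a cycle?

Yes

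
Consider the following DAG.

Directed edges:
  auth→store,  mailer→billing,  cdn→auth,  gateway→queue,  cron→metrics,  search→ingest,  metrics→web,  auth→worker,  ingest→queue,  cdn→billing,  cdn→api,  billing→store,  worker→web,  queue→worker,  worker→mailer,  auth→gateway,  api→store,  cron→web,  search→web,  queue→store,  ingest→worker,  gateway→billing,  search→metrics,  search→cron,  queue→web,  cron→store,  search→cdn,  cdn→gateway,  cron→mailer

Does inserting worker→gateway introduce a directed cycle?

Adding worker→gateway creates a cycle iff gateway can already reach worker.
Path from gateway: gateway → queue → worker.
So gateway → … → worker → gateway is a cycle.

Yes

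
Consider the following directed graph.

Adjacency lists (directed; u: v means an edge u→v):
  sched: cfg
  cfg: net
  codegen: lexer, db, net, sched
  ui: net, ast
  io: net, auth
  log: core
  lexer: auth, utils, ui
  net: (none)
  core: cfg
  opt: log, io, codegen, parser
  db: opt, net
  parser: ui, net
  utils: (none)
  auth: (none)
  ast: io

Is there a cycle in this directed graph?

Yes

DFS with white/gray/black marking, starting from ui:
ui gray
  net gray
  net black
  ast gray
    io gray
      io→net: net black — skip
      auth gray
      auth black
    io black
  ast black
ui black
sched gray
  cfg gray
    cfg→net: net black — skip
  cfg black
sched black
codegen gray
  lexer gray
    lexer→auth: auth black — skip
    utils gray
    utils black
    lexer→ui: ui black — skip
  lexer black
  db gray
    opt gray
      log gray
        core gray
          core→cfg: cfg black — skip
        core black
      log black
      opt→io: io black — skip
      opt→codegen: codegen is gray → back edge
Back edge found, so a cycle exists: codegen → db → opt → codegen.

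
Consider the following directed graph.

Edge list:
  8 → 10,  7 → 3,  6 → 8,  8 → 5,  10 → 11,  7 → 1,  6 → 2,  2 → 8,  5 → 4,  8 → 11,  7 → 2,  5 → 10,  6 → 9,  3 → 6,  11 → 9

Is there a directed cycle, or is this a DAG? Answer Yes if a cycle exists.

DFS with white/gray/black marking, starting from 9:
9 gray
9 black
1 gray
1 black
2 gray
  8 gray
    5 gray
      10 gray
        11 gray
          11→9: 9 black — skip
        11 black
      10 black
      4 gray
      4 black
    5 black
    8→11: 11 black — skip
    8→10: 10 black — skip
  8 black
2 black
3 gray
  6 gray
    6→9: 9 black — skip
    6→2: 2 black — skip
    6→8: 8 black — skip
  6 black
3 black
7 gray
  7→1: 1 black — skip
  7→3: 3 black — skip
  7→2: 2 black — skip
7 black
Every edge goes to a white or black vertex — no back edge, so the graph is acyclic.

No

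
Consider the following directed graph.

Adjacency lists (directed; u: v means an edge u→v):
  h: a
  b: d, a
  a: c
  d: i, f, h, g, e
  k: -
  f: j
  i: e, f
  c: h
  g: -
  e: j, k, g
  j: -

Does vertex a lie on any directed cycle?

Yes

a is on a cycle iff a can reach itself via ≥1 edge.
a → c → h → a — yes.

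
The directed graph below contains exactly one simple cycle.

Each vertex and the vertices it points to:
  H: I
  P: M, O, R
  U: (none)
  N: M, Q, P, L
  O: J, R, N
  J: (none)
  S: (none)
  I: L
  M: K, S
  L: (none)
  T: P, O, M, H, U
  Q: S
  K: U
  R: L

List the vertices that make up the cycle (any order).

DFS with gray/black marking from O:
O gray
  J gray
  J black
  R gray
    L gray
    L black
  R black
  N gray
    M gray
      K gray
        U gray
        U black
      K black
      S gray
      S black
    M black
    Q gray
      Q→S: S black — skip
    Q black
    P gray
      P→M: M black — skip
      P→O: O is gray → back edge
Back edge closes the cycle O → N → P → O; its vertices are {N, O, P}.

N, O, P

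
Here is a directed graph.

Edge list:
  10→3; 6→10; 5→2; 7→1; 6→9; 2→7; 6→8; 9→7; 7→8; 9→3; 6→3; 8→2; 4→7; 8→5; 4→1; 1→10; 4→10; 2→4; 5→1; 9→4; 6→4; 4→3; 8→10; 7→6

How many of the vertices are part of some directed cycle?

7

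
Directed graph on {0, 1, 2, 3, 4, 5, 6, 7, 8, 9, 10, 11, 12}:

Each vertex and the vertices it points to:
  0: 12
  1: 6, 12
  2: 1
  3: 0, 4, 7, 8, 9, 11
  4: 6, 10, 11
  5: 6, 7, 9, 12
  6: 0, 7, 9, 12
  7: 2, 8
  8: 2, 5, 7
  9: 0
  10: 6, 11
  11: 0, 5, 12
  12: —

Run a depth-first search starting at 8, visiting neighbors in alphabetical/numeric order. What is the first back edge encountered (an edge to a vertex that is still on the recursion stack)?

DFS from 8 (visiting neighbors in alphabetical/numeric order); mark gray on enter, black on exit:
8 gray
  2 gray
    1 gray
      6 gray
        0 gray
          12 gray
          12 black
        0 black
        7 gray
          7→2: 2 is gray → back edge
First back edge: 7 → 2.

7→2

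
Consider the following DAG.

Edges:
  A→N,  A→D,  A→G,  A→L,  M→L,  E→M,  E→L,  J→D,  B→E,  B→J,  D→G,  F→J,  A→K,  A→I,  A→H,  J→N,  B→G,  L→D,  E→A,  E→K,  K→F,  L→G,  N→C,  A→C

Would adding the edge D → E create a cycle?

Yes

Adding D→E creates a cycle iff E can already reach D.
Path from E: E → A → D.
So E → … → D → E is a cycle.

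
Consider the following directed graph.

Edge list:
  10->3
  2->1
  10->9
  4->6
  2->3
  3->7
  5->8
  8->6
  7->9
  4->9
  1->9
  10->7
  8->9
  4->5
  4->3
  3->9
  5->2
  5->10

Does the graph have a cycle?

DFS with white/gray/black marking, starting from 4:
4 gray
  5 gray
    10 gray
      3 gray
        7 gray
          9 gray
          9 black
        7 black
        3→9: 9 black — skip
      3 black
      10→9: 9 black — skip
      10→7: 7 black — skip
    10 black
    8 gray
      6 gray
      6 black
      8→9: 9 black — skip
    8 black
    2 gray
      2→3: 3 black — skip
      1 gray
        1→9: 9 black — skip
      1 black
    2 black
  5 black
  4→9: 9 black — skip
  4→6: 6 black — skip
  4→3: 3 black — skip
4 black
Every edge goes to a white or black vertex — no back edge, so the graph is acyclic.

No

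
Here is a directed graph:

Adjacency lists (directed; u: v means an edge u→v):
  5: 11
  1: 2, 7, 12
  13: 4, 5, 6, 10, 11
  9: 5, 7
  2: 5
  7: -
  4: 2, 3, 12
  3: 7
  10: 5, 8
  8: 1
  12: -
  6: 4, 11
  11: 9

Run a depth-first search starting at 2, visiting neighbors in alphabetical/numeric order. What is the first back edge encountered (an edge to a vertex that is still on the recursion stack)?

DFS from 2 (visiting neighbors in alphabetical/numeric order); mark gray on enter, black on exit:
2 gray
  5 gray
    11 gray
      9 gray
        9→5: 5 is gray → back edge
First back edge: 9 → 5.

9→5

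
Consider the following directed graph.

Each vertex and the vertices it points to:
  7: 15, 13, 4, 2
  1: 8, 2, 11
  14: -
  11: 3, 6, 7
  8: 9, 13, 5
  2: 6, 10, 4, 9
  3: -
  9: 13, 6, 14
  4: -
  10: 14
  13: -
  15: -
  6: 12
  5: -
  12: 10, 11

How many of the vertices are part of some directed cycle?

6

A vertex is on a directed cycle iff it belongs to a strongly connected component of size ≥ 2 (or has a self-loop).
The vertices on cycles are {2, 6, 7, 9, 11, 12} — 6 in total.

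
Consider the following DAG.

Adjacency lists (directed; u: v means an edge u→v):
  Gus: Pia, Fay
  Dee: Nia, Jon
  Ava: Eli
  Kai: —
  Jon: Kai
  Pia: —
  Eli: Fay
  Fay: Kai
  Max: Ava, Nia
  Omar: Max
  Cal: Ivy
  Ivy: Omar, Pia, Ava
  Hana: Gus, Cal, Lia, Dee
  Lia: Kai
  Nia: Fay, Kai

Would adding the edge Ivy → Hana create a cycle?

Adding Ivy→Hana creates a cycle iff Hana can already reach Ivy.
Path from Hana: Hana → Cal → Ivy.
So Hana → … → Ivy → Hana is a cycle.

Yes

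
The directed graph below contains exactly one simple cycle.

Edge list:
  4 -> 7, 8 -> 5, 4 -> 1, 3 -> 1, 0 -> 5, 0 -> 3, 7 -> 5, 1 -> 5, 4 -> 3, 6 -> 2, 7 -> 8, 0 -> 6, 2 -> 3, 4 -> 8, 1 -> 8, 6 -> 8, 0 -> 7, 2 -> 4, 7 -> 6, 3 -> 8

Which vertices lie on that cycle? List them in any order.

2, 4, 6, 7

DFS with gray/black marking from 6:
6 gray
  8 gray
    5 gray
    5 black
  8 black
  2 gray
    3 gray
      3→8: 8 black — skip
      1 gray
        1→5: 5 black — skip
        1→8: 8 black — skip
      1 black
    3 black
    4 gray
      7 gray
        7→6: 6 is gray → back edge
Back edge closes the cycle 6 → 2 → 4 → 7 → 6; its vertices are {2, 4, 6, 7}.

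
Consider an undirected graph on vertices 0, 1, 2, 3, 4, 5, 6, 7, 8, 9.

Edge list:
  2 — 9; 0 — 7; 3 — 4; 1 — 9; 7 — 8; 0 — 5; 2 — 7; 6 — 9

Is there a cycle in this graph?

No

DFS, tracking each vertex's parent; an edge to a visited non-parent vertex closes a cycle.
Start from 0:
visit 0 (parent –)
  visit 7 (parent 0)
    7–0: parent, skip
    visit 2 (parent 7)
      visit 9 (parent 2)
        visit 6 (parent 9)
          6–9: parent, skip
        9–2: parent, skip
        visit 1 (parent 9)
          1–9: parent, skip
      2–7: parent, skip
    visit 8 (parent 7)
      8–7: parent, skip
  visit 5 (parent 0)
    5–0: parent, skip
visit 3 (parent –)
  visit 4 (parent 3)
    4–3: parent, skip
No non-parent visited neighbor found — the graph is a forest.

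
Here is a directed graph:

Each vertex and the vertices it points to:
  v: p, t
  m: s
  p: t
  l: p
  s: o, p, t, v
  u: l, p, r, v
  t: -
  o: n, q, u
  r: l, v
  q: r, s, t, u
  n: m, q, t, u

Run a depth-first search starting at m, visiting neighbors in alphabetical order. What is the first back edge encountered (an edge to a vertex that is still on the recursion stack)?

n→m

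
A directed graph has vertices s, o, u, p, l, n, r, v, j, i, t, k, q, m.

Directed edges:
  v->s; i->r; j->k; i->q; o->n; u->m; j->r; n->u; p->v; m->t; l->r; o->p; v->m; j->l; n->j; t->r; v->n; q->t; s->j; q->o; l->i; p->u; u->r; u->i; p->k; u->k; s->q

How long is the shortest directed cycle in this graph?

For each vertex v, BFS finds the shortest path from v back to v.
The shortest such closed walk is o → n → u → i → q → o, length 5.

5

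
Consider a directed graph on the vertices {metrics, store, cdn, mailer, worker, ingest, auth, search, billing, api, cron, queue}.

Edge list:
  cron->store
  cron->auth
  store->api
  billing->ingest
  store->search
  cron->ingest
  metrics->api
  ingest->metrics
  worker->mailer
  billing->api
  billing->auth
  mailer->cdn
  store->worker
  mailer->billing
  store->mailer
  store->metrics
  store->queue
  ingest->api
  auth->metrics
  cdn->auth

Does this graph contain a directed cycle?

No

DFS with white/gray/black marking, starting from mailer:
mailer gray
  cdn gray
    auth gray
      metrics gray
        api gray
        api black
      metrics black
    auth black
  cdn black
  billing gray
    billing→api: api black — skip
    ingest gray
      ingest→metrics: metrics black — skip
      ingest→api: api black — skip
    ingest black
    billing→auth: auth black — skip
  billing black
mailer black
store gray
  store→mailer: mailer black — skip
  worker gray
    worker→mailer: mailer black — skip
  worker black
  search gray
  search black
  store→metrics: metrics black — skip
  queue gray
  queue black
  store→api: api black — skip
store black
cron gray
  cron→store: store black — skip
  cron→ingest: ingest black — skip
  cron→auth: auth black — skip
cron black
Every edge goes to a white or black vertex — no back edge, so the graph is acyclic.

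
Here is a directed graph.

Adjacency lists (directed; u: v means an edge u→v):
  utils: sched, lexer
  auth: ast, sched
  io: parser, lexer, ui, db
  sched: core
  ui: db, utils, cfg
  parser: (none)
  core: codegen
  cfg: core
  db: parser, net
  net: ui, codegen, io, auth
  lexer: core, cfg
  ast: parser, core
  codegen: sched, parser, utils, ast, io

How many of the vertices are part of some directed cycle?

A vertex is on a directed cycle iff it belongs to a strongly connected component of size ≥ 2 (or has a self-loop).
The vertices on cycles are {db, io, ui, ast, cfg, net, auth, core, lexer, sched, utils, codegen} — 12 in total.

12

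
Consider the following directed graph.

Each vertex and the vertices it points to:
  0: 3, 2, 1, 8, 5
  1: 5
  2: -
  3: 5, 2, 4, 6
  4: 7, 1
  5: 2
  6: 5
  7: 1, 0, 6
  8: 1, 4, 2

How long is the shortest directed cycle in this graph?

4

For each vertex v, BFS finds the shortest path from v back to v.
The shortest such closed walk is 4 → 7 → 0 → 3 → 4, length 4.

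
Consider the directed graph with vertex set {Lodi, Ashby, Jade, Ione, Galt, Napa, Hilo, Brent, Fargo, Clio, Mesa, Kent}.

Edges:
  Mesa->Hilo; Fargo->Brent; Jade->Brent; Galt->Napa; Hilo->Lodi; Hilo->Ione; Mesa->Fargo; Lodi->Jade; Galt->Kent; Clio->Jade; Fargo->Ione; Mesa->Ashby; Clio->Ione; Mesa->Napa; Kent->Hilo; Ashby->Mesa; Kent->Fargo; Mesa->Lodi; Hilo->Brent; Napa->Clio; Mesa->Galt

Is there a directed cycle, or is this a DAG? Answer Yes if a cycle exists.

DFS with white/gray/black marking, starting from Fargo:
Fargo gray
  Ione gray
  Ione black
  Brent gray
  Brent black
Fargo black
Lodi gray
  Jade gray
    Jade→Brent: Brent black — skip
  Jade black
Lodi black
Ashby gray
  Mesa gray
    Galt gray
      Napa gray
        Clio gray
          Clio→Jade: Jade black — skip
          Clio→Ione: Ione black — skip
        Clio black
      Napa black
      Kent gray
        Hilo gray
          Hilo→Ione: Ione black — skip
          Hilo→Lodi: Lodi black — skip
          Hilo→Brent: Brent black — skip
        Hilo black
        Kent→Fargo: Fargo black — skip
      Kent black
    Galt black
    Mesa→Napa: Napa black — skip
    Mesa→Ashby: Ashby is gray → back edge
Back edge found, so a cycle exists: Ashby → Mesa → Ashby.

Yes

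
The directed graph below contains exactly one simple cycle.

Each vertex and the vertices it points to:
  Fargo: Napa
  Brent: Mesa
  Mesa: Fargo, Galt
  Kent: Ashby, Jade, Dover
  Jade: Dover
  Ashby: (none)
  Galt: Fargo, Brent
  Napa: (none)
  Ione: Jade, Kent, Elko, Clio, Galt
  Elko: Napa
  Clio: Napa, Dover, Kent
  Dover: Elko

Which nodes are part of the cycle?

DFS with gray/black marking from Galt:
Galt gray
  Fargo gray
    Napa gray
    Napa black
  Fargo black
  Brent gray
    Mesa gray
      Mesa→Fargo: Fargo black — skip
      Mesa→Galt: Galt is gray → back edge
Back edge closes the cycle Galt → Brent → Mesa → Galt; its vertices are {Galt, Mesa, Brent}.

Galt, Mesa, Brent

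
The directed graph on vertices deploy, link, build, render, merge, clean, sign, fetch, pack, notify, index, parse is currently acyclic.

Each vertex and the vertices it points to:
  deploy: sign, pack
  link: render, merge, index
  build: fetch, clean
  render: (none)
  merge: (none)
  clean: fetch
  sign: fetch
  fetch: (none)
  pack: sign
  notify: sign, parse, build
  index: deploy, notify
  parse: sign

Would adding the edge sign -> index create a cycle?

Yes

Adding sign→index creates a cycle iff index can already reach sign.
Path from index: index → deploy → sign.
So index → … → sign → index is a cycle.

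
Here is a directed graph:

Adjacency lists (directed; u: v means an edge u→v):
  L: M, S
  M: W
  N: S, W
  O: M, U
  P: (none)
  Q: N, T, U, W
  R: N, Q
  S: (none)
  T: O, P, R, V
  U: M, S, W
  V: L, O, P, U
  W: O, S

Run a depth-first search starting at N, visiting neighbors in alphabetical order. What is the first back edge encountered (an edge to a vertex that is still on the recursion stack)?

M→W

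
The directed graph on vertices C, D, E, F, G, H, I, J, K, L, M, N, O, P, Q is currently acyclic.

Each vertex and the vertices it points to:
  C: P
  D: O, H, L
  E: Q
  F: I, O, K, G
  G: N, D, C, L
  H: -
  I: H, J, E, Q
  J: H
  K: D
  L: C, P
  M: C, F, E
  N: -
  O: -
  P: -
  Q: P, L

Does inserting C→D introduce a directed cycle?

Adding C→D creates a cycle iff D can already reach C.
Path from D: D → L → C.
So D → … → C → D is a cycle.

Yes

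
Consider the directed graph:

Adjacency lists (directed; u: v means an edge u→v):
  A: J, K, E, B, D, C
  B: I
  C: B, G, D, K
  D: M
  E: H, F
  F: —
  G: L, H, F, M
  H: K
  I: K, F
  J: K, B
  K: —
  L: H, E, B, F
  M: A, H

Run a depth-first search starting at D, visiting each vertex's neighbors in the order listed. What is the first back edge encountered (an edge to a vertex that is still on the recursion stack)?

A→D

DFS from D (visiting each vertex's neighbors in the order listed); mark gray on enter, black on exit:
D gray
  M gray
    A gray
      J gray
        K gray
        K black
        B gray
          I gray
            I→K: K black — skip
            F gray
            F black
          I black
        B black
      J black
      A→K: K black — skip
      E gray
        H gray
          H→K: K black — skip
        H black
        E→F: F black — skip
      E black
      A→B: B black — skip
      A→D: D is gray → back edge
First back edge: A → D.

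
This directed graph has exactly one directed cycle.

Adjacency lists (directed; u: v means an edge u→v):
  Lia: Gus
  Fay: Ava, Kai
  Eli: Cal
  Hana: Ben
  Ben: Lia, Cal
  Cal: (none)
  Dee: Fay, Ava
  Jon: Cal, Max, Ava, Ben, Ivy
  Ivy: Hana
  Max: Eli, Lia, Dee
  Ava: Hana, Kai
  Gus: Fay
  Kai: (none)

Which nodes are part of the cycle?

DFS with gray/black marking from Hana:
Hana gray
  Ben gray
    Lia gray
      Gus gray
        Fay gray
          Ava gray
            Ava→Hana: Hana is gray → back edge
Back edge closes the cycle Hana → Ben → Lia → Gus → Fay → Ava → Hana; its vertices are {Ava, Ben, Fay, Gus, Lia, Hana}.

Ava, Ben, Fay, Gus, Lia, Hana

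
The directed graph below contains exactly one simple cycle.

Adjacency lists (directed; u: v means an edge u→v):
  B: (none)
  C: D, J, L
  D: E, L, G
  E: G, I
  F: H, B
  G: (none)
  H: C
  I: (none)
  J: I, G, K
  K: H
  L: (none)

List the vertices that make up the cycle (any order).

DFS with gray/black marking from H:
H gray
  C gray
    D gray
      E gray
        G gray
        G black
        I gray
        I black
      E black
      L gray
      L black
      D→G: G black — skip
    D black
    J gray
      J→I: I black — skip
      J→G: G black — skip
      K gray
        K→H: H is gray → back edge
Back edge closes the cycle H → C → J → K → H; its vertices are {C, H, J, K}.

C, H, J, K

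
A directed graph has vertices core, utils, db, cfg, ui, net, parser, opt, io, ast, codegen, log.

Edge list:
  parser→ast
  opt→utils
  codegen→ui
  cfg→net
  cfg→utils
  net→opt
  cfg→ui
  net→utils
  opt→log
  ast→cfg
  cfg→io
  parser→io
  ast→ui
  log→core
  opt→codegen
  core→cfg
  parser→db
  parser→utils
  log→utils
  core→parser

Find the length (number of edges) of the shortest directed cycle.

For each vertex v, BFS finds the shortest path from v back to v.
The shortest such closed walk is core → cfg → net → opt → log → core, length 5.

5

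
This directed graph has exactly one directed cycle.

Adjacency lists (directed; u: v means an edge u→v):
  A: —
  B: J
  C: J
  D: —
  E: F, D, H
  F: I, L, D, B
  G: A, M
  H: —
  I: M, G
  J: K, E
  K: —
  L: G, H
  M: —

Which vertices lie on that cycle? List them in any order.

DFS with gray/black marking from J:
J gray
  K gray
  K black
  E gray
    F gray
      I gray
        M gray
        M black
        G gray
          A gray
          A black
          G→M: M black — skip
        G black
      I black
      L gray
        L→G: G black — skip
        H gray
        H black
      L black
      D gray
      D black
      B gray
        B→J: J is gray → back edge
Back edge closes the cycle J → E → F → B → J; its vertices are {B, E, F, J}.

B, E, F, J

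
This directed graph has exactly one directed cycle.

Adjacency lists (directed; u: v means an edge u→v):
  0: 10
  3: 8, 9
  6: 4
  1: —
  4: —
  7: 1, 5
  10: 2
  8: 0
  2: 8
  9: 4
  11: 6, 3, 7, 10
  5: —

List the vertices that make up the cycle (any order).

DFS with gray/black marking from 10:
10 gray
  2 gray
    8 gray
      0 gray
        0→10: 10 is gray → back edge
Back edge closes the cycle 10 → 2 → 8 → 0 → 10; its vertices are {0, 2, 8, 10}.

0, 2, 8, 10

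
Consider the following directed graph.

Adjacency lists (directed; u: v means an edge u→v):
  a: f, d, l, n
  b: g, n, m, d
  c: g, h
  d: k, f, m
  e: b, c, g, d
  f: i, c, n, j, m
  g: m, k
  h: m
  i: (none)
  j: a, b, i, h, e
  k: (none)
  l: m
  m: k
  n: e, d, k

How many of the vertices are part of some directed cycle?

7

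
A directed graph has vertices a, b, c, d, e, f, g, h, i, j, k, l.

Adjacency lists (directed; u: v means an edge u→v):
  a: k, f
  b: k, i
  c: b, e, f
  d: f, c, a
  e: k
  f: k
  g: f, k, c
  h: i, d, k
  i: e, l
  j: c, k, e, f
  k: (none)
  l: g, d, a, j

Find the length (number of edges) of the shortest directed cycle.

For each vertex v, BFS finds the shortest path from v back to v.
The shortest such closed walk is i → l → d → c → b → i, length 5.

5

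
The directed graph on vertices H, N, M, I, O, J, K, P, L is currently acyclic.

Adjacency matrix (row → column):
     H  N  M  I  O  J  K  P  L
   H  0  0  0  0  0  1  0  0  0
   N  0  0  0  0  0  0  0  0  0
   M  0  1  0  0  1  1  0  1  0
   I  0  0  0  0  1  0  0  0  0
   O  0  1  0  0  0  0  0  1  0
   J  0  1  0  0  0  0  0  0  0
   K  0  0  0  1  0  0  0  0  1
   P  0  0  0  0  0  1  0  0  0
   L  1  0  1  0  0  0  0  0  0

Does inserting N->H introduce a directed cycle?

Yes

Adding N→H creates a cycle iff H can already reach N.
Path from H: H → J → N.
So H → … → N → H is a cycle.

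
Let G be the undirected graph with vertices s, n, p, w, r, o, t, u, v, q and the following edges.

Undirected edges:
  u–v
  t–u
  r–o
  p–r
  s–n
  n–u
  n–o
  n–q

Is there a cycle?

No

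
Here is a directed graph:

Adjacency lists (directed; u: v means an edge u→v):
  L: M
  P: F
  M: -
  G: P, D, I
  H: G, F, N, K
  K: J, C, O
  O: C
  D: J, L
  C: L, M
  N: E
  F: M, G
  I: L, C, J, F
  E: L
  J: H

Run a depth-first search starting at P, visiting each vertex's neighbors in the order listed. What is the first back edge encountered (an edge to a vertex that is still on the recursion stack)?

G→P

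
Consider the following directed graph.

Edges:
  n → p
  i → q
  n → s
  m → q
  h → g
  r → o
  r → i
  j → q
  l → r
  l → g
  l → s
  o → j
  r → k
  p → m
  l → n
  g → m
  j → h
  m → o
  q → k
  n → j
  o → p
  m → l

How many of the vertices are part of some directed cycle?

A vertex is on a directed cycle iff it belongs to a strongly connected component of size ≥ 2 (or has a self-loop).
The vertices on cycles are {g, h, j, l, m, n, o, p, r} — 9 in total.

9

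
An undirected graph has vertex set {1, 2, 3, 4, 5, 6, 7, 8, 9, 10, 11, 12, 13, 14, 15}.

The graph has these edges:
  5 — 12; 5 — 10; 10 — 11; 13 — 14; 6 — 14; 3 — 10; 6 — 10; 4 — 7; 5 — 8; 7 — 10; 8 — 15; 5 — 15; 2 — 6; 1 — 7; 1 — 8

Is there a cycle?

Yes

DFS, tracking each vertex's parent; an edge to a visited non-parent vertex closes a cycle.
Start from 13:
visit 13 (parent –)
  visit 14 (parent 13)
    visit 6 (parent 14)
      visit 2 (parent 6)
        2–6: parent, skip
      visit 10 (parent 6)
        visit 7 (parent 10)
          visit 4 (parent 7)
            4–7: parent, skip
          visit 1 (parent 7)
            1–7: parent, skip
            visit 8 (parent 1)
              visit 5 (parent 8)
                5–10: 10 visited and ≠ parent → cycle
Cycle: 10 – 7 – 1 – 8 – 5 – 10.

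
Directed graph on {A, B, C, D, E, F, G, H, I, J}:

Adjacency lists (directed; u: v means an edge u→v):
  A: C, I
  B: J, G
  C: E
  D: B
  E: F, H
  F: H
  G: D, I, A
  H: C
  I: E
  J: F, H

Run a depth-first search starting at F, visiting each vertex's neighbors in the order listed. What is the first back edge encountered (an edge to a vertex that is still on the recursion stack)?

E→F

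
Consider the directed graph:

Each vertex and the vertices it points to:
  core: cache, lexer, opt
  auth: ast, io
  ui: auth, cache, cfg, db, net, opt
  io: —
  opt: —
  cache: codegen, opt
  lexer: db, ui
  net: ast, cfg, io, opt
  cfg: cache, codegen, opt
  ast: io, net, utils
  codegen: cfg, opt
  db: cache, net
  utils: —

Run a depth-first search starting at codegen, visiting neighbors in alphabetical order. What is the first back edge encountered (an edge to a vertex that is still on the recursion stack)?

cache→codegen

DFS from codegen (visiting neighbors in alphabetical order); mark gray on enter, black on exit:
codegen gray
  cfg gray
    cache gray
      cache→codegen: codegen is gray → back edge
First back edge: cache → codegen.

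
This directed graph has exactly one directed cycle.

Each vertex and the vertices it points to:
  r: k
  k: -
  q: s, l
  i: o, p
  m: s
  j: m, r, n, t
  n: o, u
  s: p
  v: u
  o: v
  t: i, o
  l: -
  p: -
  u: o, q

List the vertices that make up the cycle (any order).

DFS with gray/black marking from u:
u gray
  o gray
    v gray
      v→u: u is gray → back edge
Back edge closes the cycle u → o → v → u; its vertices are {o, u, v}.

o, u, v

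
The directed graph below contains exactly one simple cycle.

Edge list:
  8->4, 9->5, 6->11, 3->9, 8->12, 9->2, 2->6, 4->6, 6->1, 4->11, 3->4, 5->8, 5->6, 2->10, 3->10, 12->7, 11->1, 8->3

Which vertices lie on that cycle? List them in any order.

DFS with gray/black marking from 8:
8 gray
  12 gray
    7 gray
    7 black
  12 black
  4 gray
    6 gray
      11 gray
        1 gray
        1 black
      11 black
      6→1: 1 black — skip
    6 black
    4→11: 11 black — skip
  4 black
  3 gray
    3→4: 4 black — skip
    10 gray
    10 black
    9 gray
      5 gray
        5→6: 6 black — skip
        5→8: 8 is gray → back edge
Back edge closes the cycle 8 → 3 → 9 → 5 → 8; its vertices are {3, 5, 8, 9}.

3, 5, 8, 9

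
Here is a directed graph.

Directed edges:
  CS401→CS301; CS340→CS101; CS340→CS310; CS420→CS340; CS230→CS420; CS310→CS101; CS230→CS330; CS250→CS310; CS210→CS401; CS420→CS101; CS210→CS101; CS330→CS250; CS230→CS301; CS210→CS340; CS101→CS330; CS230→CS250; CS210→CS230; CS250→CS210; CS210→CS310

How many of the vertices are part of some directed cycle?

8

A vertex is on a directed cycle iff it belongs to a strongly connected component of size ≥ 2 (or has a self-loop).
The vertices on cycles are {CS101, CS210, CS230, CS250, CS310, CS330, CS340, CS420} — 8 in total.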